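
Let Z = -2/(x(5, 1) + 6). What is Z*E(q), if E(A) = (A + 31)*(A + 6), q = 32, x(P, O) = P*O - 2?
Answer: -532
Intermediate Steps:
x(P, O) = -2 + O*P (x(P, O) = O*P - 2 = -2 + O*P)
E(A) = (6 + A)*(31 + A) (E(A) = (31 + A)*(6 + A) = (6 + A)*(31 + A))
Z = -2/9 (Z = -2/((-2 + 1*5) + 6) = -2/((-2 + 5) + 6) = -2/(3 + 6) = -2/9 ≈ -0.22222)
Z*E(q) = -2*(186 + 32**2 + 37*32)/9 = -2*(186 + 1024 + 1184)/9 = -2/9*2394 = -532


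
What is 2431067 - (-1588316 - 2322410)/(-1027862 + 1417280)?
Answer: 473352579866/194709 ≈ 2.4311e+6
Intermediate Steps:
2431067 - (-1588316 - 2322410)/(-1027862 + 1417280) = 2431067 - (-3910726)/389418 = 2431067 - 1*(-1955363/194709) = 2431067 + 1955363/194709 = 473352579866/194709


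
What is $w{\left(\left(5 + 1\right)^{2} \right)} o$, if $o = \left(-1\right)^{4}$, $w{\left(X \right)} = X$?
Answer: $36$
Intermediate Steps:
$o = 1$
$w{\left(\left(5 + 1\right)^{2} \right)} o = \left(5 + 1\right)^{2} \cdot 1 = 6^{2} \cdot 1 = 36 \cdot 1 = 36$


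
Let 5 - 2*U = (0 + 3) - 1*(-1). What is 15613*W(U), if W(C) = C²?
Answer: 15613/4 ≈ 3903.3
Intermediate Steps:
U = ½ (U = 5/2 - ((0 + 3) - 1*(-1))/2 = 5/2 - (3 + 1)/2 = 5/2 - ½*4 = 5/2 - 2 = ½ ≈ 0.50000)
15613*W(U) = 15613*(½)² = 15613*(¼) = 15613/4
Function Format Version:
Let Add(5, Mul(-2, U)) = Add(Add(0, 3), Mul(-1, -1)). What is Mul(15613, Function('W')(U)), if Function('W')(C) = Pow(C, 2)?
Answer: Rational(15613, 4) ≈ 3903.3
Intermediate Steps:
U = Rational(1, 2) (U = Add(Rational(5, 2), Mul(Rational(-1, 2), Add(Add(0, 3), Mul(-1, -1)))) = Add(Rational(5, 2), Mul(Rational(-1, 2), Add(3, 1))) = Add(Rational(5, 2), Mul(Rational(-1, 2), 4)) = Add(Rational(5, 2), -2) = Rational(1, 2) ≈ 0.50000)
Mul(15613, Function('W')(U)) = Mul(15613, Pow(Rational(1, 2), 2)) = Mul(15613, Rational(1, 4)) = Rational(15613, 4)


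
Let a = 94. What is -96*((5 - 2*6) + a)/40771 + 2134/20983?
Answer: -88244702/855497893 ≈ -0.10315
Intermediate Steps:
-96*((5 - 2*6) + a)/40771 + 2134/20983 = -96*((5 - 2*6) + 94)/40771 + 2134/20983 = -96*((5 - 12) + 94)*(1/40771) + 2134*(1/20983) = -96*(-7 + 94)*(1/40771) + 2134/20983 = -96*87*(1/40771) + 2134/20983 = -8352*1/40771 + 2134/20983 = -8352/40771 + 2134/20983 = -88244702/855497893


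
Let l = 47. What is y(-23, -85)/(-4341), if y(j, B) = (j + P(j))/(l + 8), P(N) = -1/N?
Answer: 16/166405 ≈ 9.6151e-5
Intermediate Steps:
y(j, B) = -1/(55*j) + j/55 (y(j, B) = (j - 1/j)/(47 + 8) = (j - 1/j)/55 = (j - 1/j)*(1/55) = -1/(55*j) + j/55)
y(-23, -85)/(-4341) = ((1/55)*(-1 + (-23)²)/(-23))/(-4341) = ((1/55)*(-1/23)*(-1 + 529))*(-1/4341) = ((1/55)*(-1/23)*528)*(-1/4341) = -48/115*(-1/4341) = 16/166405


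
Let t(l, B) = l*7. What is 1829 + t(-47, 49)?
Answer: 1500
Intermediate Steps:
t(l, B) = 7*l
1829 + t(-47, 49) = 1829 + 7*(-47) = 1829 - 329 = 1500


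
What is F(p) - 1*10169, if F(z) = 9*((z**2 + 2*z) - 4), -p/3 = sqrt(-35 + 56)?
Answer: -8504 - 54*sqrt(21) ≈ -8751.5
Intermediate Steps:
p = -3*sqrt(21) (p = -3*sqrt(-35 + 56) = -3*sqrt(21) ≈ -13.748)
F(z) = -36 + 9*z**2 + 18*z (F(z) = 9*(-4 + z**2 + 2*z) = -36 + 9*z**2 + 18*z)
F(p) - 1*10169 = (-36 + 9*(-3*sqrt(21))**2 + 18*(-3*sqrt(21))) - 1*10169 = (-36 + 9*189 - 54*sqrt(21)) - 10169 = (-36 + 1701 - 54*sqrt(21)) - 10169 = (1665 - 54*sqrt(21)) - 10169 = -8504 - 54*sqrt(21)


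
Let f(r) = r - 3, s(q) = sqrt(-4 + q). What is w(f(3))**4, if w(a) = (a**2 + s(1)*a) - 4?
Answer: 256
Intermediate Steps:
f(r) = -3 + r
w(a) = -4 + a**2 + I*a*sqrt(3) (w(a) = (a**2 + sqrt(-4 + 1)*a) - 4 = (a**2 + sqrt(-3)*a) - 4 = (a**2 + (I*sqrt(3))*a) - 4 = (a**2 + I*a*sqrt(3)) - 4 = -4 + a**2 + I*a*sqrt(3))
w(f(3))**4 = (-4 + (-3 + 3)**2 + I*(-3 + 3)*sqrt(3))**4 = (-4 + 0**2 + I*0*sqrt(3))**4 = (-4 + 0 + 0)**4 = (-4)**4 = 256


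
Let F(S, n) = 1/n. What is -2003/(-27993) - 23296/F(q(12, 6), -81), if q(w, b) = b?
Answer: 52822121171/27993 ≈ 1.8870e+6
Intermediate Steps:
-2003/(-27993) - 23296/F(q(12, 6), -81) = -2003/(-27993) - 23296/(1/(-81)) = -2003*(-1/27993) - 23296/(-1/81) = 2003/27993 - 23296*(-81) = 2003/27993 + 1886976 = 52822121171/27993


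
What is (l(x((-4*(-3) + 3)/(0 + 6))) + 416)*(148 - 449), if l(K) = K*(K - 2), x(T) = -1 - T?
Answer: -524041/4 ≈ -1.3101e+5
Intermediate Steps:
l(K) = K*(-2 + K)
(l(x((-4*(-3) + 3)/(0 + 6))) + 416)*(148 - 449) = ((-1 - (-4*(-3) + 3)/(0 + 6))*(-2 + (-1 - (-4*(-3) + 3)/(0 + 6))) + 416)*(148 - 449) = ((-1 - (12 + 3)/6)*(-2 + (-1 - (12 + 3)/6)) + 416)*(-301) = ((-1 - 15/6)*(-2 + (-1 - 15/6)) + 416)*(-301) = ((-1 - 1*5/2)*(-2 + (-1 - 1*5/2)) + 416)*(-301) = ((-1 - 5/2)*(-2 + (-1 - 5/2)) + 416)*(-301) = (-7*(-2 - 7/2)/2 + 416)*(-301) = (-7/2*(-11/2) + 416)*(-301) = (77/4 + 416)*(-301) = (1741/4)*(-301) = -524041/4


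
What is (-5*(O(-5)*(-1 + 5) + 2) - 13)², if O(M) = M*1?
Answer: 5929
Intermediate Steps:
O(M) = M
(-5*(O(-5)*(-1 + 5) + 2) - 13)² = (-5*(-5*(-1 + 5) + 2) - 13)² = (-5*(-5*4 + 2) - 13)² = (-5*(-20 + 2) - 13)² = (-5*(-18) - 13)² = (90 - 13)² = 77² = 5929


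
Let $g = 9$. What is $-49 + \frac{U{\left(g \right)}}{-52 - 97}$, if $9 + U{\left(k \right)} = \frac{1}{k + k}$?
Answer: $- \frac{131257}{2682} \approx -48.94$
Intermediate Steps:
$U{\left(k \right)} = -9 + \frac{1}{2 k}$ ($U{\left(k \right)} = -9 + \frac{1}{k + k} = -9 + \frac{1}{2 k}$)
$-49 + \frac{U{\left(g \right)}}{-52 - 97} = -49 + \frac{-9 + \frac{1}{2 \cdot 9}}{-52 - 97} = -49 + \frac{-9 + \frac{1}{2} \cdot \frac{1}{9}}{-149} = -49 + \left(-9 + \frac{1}{18}\right) \left(- \frac{1}{149}\right) = -49 - - \frac{161}{2682} = -49 + \frac{161}{2682} = - \frac{131257}{2682}$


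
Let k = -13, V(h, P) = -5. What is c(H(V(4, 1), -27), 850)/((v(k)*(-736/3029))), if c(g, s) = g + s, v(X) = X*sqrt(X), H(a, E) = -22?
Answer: -2097*I*sqrt(13)/104 ≈ -72.7*I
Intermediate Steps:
v(X) = X**(3/2)
c(H(V(4, 1), -27), 850)/((v(k)*(-736/3029))) = (-22 + 850)/(((-13)**(3/2)*(-736/3029))) = 828/(((-13*I*sqrt(13))*(-736*1/3029))) = 828/((-13*I*sqrt(13)*(-736/3029))) = 828/((736*I*sqrt(13)/233)) = 828*(-233*I*sqrt(13)/9568) = -2097*I*sqrt(13)/104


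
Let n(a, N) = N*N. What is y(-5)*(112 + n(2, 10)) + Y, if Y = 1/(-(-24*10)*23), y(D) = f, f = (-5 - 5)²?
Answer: 117024001/5520 ≈ 21200.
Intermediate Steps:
f = 100 (f = (-10)² = 100)
y(D) = 100
n(a, N) = N²
Y = 1/5520 (Y = 1/(-(-240)*23) = 1/(-1*(-5520)) = 1/5520 ≈ 0.00018116)
y(-5)*(112 + n(2, 10)) + Y = 100*(112 + 10²) + 1/5520 = 100*(112 + 100) + 1/5520 = 100*212 + 1/5520 = 21200 + 1/5520 = 117024001/5520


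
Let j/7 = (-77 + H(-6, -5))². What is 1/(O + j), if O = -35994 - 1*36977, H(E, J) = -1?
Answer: -1/30383 ≈ -3.2913e-5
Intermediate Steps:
O = -72971 (O = -35994 - 36977 = -72971)
j = 42588 (j = 7*(-77 - 1)² = 7*(-78)² = 7*6084 = 42588)
1/(O + j) = 1/(-72971 + 42588) = 1/(-30383) = -1/30383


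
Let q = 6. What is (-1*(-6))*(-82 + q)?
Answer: -456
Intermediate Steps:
(-1*(-6))*(-82 + q) = (-1*(-6))*(-82 + 6) = 6*(-76) = -456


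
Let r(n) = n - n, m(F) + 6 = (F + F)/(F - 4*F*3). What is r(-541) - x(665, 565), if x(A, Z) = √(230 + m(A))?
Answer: -√27082/11 ≈ -14.961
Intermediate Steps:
m(F) = -68/11 (m(F) = -6 + (F + F)/(F - 4*F*3) = -6 + (2*F)/(F - 12*F) = -6 + (2*F)/((-11*F)) = -6 + (2*F)*(-1/(11*F)) = -6 - 2/11 = -68/11)
x(A, Z) = √27082/11 (x(A, Z) = √(230 - 68/11) = √(2462/11) = √27082/11)
r(n) = 0
r(-541) - x(665, 565) = 0 - √27082/11 = -√27082/11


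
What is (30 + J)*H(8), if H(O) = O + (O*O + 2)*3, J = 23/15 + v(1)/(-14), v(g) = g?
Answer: 680521/105 ≈ 6481.2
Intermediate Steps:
J = 307/210 (J = 23/15 + 1/(-14) = 23*(1/15) + 1*(-1/14) = 23/15 - 1/14 = 307/210 ≈ 1.4619)
H(O) = 6 + O + 3*O² (H(O) = O + (O² + 2)*3 = O + (2 + O²)*3 = O + (6 + 3*O²) = 6 + O + 3*O²)
(30 + J)*H(8) = (30 + 307/210)*(6 + 8 + 3*8²) = 6607*(6 + 8 + 3*64)/210 = 6607*(6 + 8 + 192)/210 = (6607/210)*206 = 680521/105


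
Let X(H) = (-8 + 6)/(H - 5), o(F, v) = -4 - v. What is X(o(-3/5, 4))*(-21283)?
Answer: -42566/13 ≈ -3274.3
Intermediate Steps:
X(H) = -2/(-5 + H)
X(o(-3/5, 4))*(-21283) = -2/(-5 + (-4 - 1*4))*(-21283) = -2/(-5 + (-4 - 4))*(-21283) = -2/(-5 - 8)*(-21283) = -2/(-13)*(-21283) = -2*(-1/13)*(-21283) = (2/13)*(-21283) = -42566/13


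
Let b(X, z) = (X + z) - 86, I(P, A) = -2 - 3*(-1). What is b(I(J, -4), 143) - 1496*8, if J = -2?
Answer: -11910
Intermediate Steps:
I(P, A) = 1 (I(P, A) = -2 + 3 = 1)
b(X, z) = -86 + X + z
b(I(J, -4), 143) - 1496*8 = (-86 + 1 + 143) - 1496*8 = 58 - 1*11968 = 58 - 11968 = -11910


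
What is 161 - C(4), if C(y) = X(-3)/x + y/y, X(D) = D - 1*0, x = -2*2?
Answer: 637/4 ≈ 159.25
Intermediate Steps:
x = -4
X(D) = D (X(D) = D + 0 = D)
C(y) = 7/4 (C(y) = -3/(-4) + y/y = -3*(-¼) + 1 = ¾ + 1 = 7/4)
161 - C(4) = 161 - 1*7/4 = 161 - 7/4 = 637/4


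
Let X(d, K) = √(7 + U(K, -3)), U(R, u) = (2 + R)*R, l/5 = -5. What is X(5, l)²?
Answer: 582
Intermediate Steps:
l = -25 (l = 5*(-5) = -25)
U(R, u) = R*(2 + R)
X(d, K) = √(7 + K*(2 + K))
X(5, l)² = (√(7 - 25*(2 - 25)))² = (√(7 - 25*(-23)))² = (√(7 + 575))² = (√582)² = 582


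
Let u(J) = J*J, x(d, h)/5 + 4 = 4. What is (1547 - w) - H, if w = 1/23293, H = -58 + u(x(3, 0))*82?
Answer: 37385264/23293 ≈ 1605.0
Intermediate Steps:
x(d, h) = 0 (x(d, h) = -20 + 5*4 = -20 + 20 = 0)
u(J) = J²
H = -58 (H = -58 + 0²*82 = -58 + 0*82 = -58 + 0 = -58)
w = 1/23293 ≈ 4.2931e-5
(1547 - w) - H = (1547 - 1*1/23293) - 1*(-58) = (1547 - 1/23293) + 58 = 36034270/23293 + 58 = 37385264/23293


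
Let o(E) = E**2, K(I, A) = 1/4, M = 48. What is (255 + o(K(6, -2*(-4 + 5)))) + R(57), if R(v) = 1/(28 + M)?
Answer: 77543/304 ≈ 255.08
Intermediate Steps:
R(v) = 1/76 (R(v) = 1/(28 + 48) = 1/76)
K(I, A) = 1/4
(255 + o(K(6, -2*(-4 + 5)))) + R(57) = (255 + (1/4)**2) + 1/76 = (255 + 1/16) + 1/76 = 4081/16 + 1/76 = 77543/304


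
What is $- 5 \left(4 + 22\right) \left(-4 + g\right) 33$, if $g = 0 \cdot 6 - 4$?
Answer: $34320$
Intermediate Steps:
$g = -4$ ($g = 0 - 4 = -4$)
$- 5 \left(4 + 22\right) \left(-4 + g\right) 33 = - 5 \left(4 + 22\right) \left(-4 - 4\right) 33 = - 5 \cdot 26 \left(-8\right) 33 = \left(-5\right) \left(-208\right) 33 = 1040 \cdot 33 = 34320$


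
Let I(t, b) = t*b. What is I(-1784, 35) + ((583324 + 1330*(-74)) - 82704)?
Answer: 339760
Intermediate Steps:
I(t, b) = b*t
I(-1784, 35) + ((583324 + 1330*(-74)) - 82704) = 35*(-1784) + ((583324 + 1330*(-74)) - 82704) = -62440 + ((583324 - 98420) - 82704) = -62440 + (484904 - 82704) = -62440 + 402200 = 339760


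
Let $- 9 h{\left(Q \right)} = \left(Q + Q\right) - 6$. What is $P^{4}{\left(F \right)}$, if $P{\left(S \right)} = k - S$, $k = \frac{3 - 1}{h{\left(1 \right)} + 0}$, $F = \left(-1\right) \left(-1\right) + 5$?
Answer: $\frac{81}{16} \approx 5.0625$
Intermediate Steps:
$h{\left(Q \right)} = \frac{2}{3} - \frac{2 Q}{9}$ ($h{\left(Q \right)} = - \frac{\left(Q + Q\right) - 6}{9} = - \frac{2 Q - 6}{9} = - \frac{-6 + 2 Q}{9} = \frac{2}{3} - \frac{2 Q}{9}$)
$F = 6$ ($F = 1 + 5 = 6$)
$k = \frac{9}{2}$ ($k = \frac{3 - 1}{\left(\frac{2}{3} - \frac{2}{9}\right) + 0} = \frac{2}{\left(\frac{2}{3} - \frac{2}{9}\right) + 0} = \frac{2}{\frac{4}{9} + 0} = \frac{2}{\frac{4}{9}} = 2 \cdot \frac{9}{4} = \frac{9}{2} \approx 4.5$)
$P{\left(S \right)} = \frac{9}{2} - S$
$P^{4}{\left(F \right)} = \left(\frac{9}{2} - 6\right)^{4} = \left(- \frac{3}{2}\right)^{4} = \frac{81}{16}$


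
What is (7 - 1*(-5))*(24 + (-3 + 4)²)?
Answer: 300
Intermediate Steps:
(7 - 1*(-5))*(24 + (-3 + 4)²) = (7 + 5)*(24 + 1²) = 12*(24 + 1) = 12*25 = 300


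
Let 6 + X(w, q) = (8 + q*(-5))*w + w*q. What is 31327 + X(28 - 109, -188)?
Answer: -30239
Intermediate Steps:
X(w, q) = -6 + q*w + w*(8 - 5*q) (X(w, q) = -6 + ((8 + q*(-5))*w + w*q) = -6 + ((8 - 5*q)*w + q*w) = -6 + (w*(8 - 5*q) + q*w) = -6 + (q*w + w*(8 - 5*q)) = -6 + q*w + w*(8 - 5*q))
31327 + X(28 - 109, -188) = 31327 + (-6 + 8*(28 - 109) - 4*(-188)*(28 - 109)) = 31327 + (-6 + 8*(-81) - 4*(-188)*(-81)) = 31327 + (-6 - 648 - 60912) = 31327 - 61566 = -30239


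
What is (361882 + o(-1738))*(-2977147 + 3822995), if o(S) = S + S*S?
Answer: 2859632768224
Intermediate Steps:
o(S) = S + S²
(361882 + o(-1738))*(-2977147 + 3822995) = (361882 - 1738*(1 - 1738))*(-2977147 + 3822995) = (361882 - 1738*(-1737))*845848 = (361882 + 3018906)*845848 = 3380788*845848 = 2859632768224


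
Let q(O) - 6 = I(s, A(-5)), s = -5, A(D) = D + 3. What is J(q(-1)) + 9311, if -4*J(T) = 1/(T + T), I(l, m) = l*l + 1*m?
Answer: 2160151/232 ≈ 9311.0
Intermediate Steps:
A(D) = 3 + D
I(l, m) = m + l² (I(l, m) = l² + m = m + l²)
q(O) = 29 (q(O) = 6 + ((3 - 5) + (-5)²) = 6 + (-2 + 25) = 6 + 23 = 29)
J(T) = -1/(8*T) (J(T) = -1/(4*(T + T)) = -1/(2*T)/4 = -1/(8*T))
J(q(-1)) + 9311 = -⅛/29 + 9311 = -⅛*1/29 + 9311 = -1/232 + 9311 = 2160151/232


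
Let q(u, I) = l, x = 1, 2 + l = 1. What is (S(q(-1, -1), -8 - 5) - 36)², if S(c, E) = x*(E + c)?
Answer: 2500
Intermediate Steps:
l = -1 (l = -2 + 1 = -1)
q(u, I) = -1
S(c, E) = E + c (S(c, E) = 1*(E + c) = E + c)
(S(q(-1, -1), -8 - 5) - 36)² = (((-8 - 5) - 1) - 36)² = ((-13 - 1) - 36)² = (-14 - 36)² = (-50)² = 2500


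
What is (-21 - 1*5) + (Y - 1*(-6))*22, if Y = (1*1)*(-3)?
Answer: 40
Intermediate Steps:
Y = -3 (Y = 1*(-3) = -3)
(-21 - 1*5) + (Y - 1*(-6))*22 = (-21 - 1*5) + (-3 - 1*(-6))*22 = (-21 - 5) + (-3 + 6)*22 = -26 + 3*22 = -26 + 66 = 40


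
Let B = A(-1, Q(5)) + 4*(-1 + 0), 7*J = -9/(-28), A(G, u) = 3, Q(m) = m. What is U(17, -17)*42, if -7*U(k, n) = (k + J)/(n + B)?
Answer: 3341/588 ≈ 5.6820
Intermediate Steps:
J = 9/196 (J = (-9/(-28))/7 = (-9*(-1/28))/7 = (⅐)*(9/28) = 9/196 ≈ 0.045918)
B = -1 (B = 3 + 4*(-1 + 0) = 3 + 4*(-1) = 3 - 4 = -1)
U(k, n) = -(9/196 + k)/(7*(-1 + n)) (U(k, n) = -(k + 9/196)/(7*(n - 1)) = -(9/196 + k)/(7*(-1 + n)))
U(17, -17)*42 = ((-9 - 196*17)/(1372*(-1 - 17)))*42 = ((1/1372)*(-9 - 3332)/(-18))*42 = ((1/1372)*(-1/18)*(-3341))*42 = (3341/24696)*42 = 3341/588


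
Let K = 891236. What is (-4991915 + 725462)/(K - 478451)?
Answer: -1422151/137595 ≈ -10.336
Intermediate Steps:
(-4991915 + 725462)/(K - 478451) = (-4991915 + 725462)/(891236 - 478451) = -4266453/412785 = -4266453*1/412785 = -1422151/137595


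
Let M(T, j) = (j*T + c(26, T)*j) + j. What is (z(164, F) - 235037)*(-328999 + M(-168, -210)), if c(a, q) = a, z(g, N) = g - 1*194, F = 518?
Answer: 70376474063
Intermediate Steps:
z(g, N) = -194 + g (z(g, N) = g - 194 = -194 + g)
M(T, j) = 27*j + T*j (M(T, j) = (j*T + 26*j) + j = (T*j + 26*j) + j = (26*j + T*j) + j = 27*j + T*j)
(z(164, F) - 235037)*(-328999 + M(-168, -210)) = ((-194 + 164) - 235037)*(-328999 - 210*(27 - 168)) = (-30 - 235037)*(-328999 - 210*(-141)) = -235067*(-328999 + 29610) = -235067*(-299389) = 70376474063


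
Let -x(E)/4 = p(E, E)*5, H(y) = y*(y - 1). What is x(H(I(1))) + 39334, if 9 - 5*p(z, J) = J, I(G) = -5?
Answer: 39418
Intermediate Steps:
H(y) = y*(-1 + y)
p(z, J) = 9/5 - J/5
x(E) = -36 + 4*E (x(E) = -4*(9/5 - E/5)*5 = -4*(9 - E) = -36 + 4*E)
x(H(I(1))) + 39334 = (-36 + 4*(-5*(-1 - 5))) + 39334 = (-36 + 4*(-5*(-6))) + 39334 = (-36 + 4*30) + 39334 = (-36 + 120) + 39334 = 84 + 39334 = 39418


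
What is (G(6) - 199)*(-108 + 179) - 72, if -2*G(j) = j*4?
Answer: -15053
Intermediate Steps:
G(j) = -2*j (G(j) = -j*4/2 = -2*j)
(G(6) - 199)*(-108 + 179) - 72 = (-2*6 - 199)*(-108 + 179) - 72 = (-12 - 199)*71 - 72 = -211*71 - 72 = -14981 - 72 = -15053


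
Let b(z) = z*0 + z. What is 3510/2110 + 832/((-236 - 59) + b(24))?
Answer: -80431/57181 ≈ -1.4066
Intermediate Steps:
b(z) = z (b(z) = 0 + z = z)
3510/2110 + 832/((-236 - 59) + b(24)) = 3510/2110 + 832/((-236 - 59) + 24) = 3510*(1/2110) + 832/(-295 + 24) = 351/211 + 832/(-271) = 351/211 + 832*(-1/271) = 351/211 - 832/271 = -80431/57181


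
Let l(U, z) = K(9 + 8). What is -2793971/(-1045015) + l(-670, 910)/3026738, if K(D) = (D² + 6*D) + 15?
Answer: 4228521236344/1581493305535 ≈ 2.6738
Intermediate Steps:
K(D) = 15 + D² + 6*D
l(U, z) = 406 (l(U, z) = 15 + (9 + 8)² + 6*(9 + 8) = 15 + 17² + 6*17 = 15 + 289 + 102 = 406)
-2793971/(-1045015) + l(-670, 910)/3026738 = -2793971/(-1045015) + 406/3026738 = -2793971*(-1/1045015) + 406*(1/3026738) = 2793971/1045015 + 203/1513369 = 4228521236344/1581493305535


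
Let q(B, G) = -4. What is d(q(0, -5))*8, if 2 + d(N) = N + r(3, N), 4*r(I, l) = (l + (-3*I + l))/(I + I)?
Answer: -161/3 ≈ -53.667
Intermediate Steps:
r(I, l) = (-3*I + 2*l)/(8*I) (r(I, l) = ((l + (-3*I + l))/(I + I))/4 = ((l + (l - 3*I))/((2*I)))/4 = ((-3*I + 2*l)*(1/(2*I)))/4 = ((-3*I + 2*l)/(2*I))/4 = (-3*I + 2*l)/(8*I))
d(N) = -19/8 + 13*N/12 (d(N) = -2 + (N + (-3/8 + (1/4)*N/3)) = -2 + (N + (-3/8 + (1/4)*N*(1/3))) = -2 + (N + (-3/8 + N/12)) = -2 + (-3/8 + 13*N/12) = -19/8 + 13*N/12)
d(q(0, -5))*8 = (-19/8 + (13/12)*(-4))*8 = (-19/8 - 13/3)*8 = -161/24*8 = -161/3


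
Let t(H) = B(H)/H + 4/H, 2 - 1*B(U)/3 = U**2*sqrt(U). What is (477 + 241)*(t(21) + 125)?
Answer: 1891930/21 - 45234*sqrt(21) ≈ -1.1720e+5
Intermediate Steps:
B(U) = 6 - 3*U**(5/2) (B(U) = 6 - 3*U**2*sqrt(U) = 6 - 3*U**(5/2))
t(H) = 4/H + (6 - 3*H**(5/2))/H (t(H) = (6 - 3*H**(5/2))/H + 4/H = 4/H + (6 - 3*H**(5/2))/H)
(477 + 241)*(t(21) + 125) = (477 + 241)*((10 - 1323*sqrt(21))/21 + 125) = 718*((10 - 1323*sqrt(21))/21 + 125) = 718*((10/21 - 63*sqrt(21)) + 125) = 718*(2635/21 - 63*sqrt(21)) = 1891930/21 - 45234*sqrt(21)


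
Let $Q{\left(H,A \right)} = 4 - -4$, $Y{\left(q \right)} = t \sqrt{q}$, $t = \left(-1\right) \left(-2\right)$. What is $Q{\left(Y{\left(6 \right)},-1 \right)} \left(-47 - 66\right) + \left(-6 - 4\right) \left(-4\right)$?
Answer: $-864$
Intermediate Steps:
$t = 2$
$Y{\left(q \right)} = 2 \sqrt{q}$
$Q{\left(H,A \right)} = 8$ ($Q{\left(H,A \right)} = 4 + 4 = 8$)
$Q{\left(Y{\left(6 \right)},-1 \right)} \left(-47 - 66\right) + \left(-6 - 4\right) \left(-4\right) = 8 \left(-47 - 66\right) + \left(-6 - 4\right) \left(-4\right) = 8 \left(-113\right) - -40 = -904 + 40 = -864$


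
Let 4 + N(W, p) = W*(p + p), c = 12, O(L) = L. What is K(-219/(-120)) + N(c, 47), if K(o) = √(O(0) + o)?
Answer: 1124 + √730/20 ≈ 1125.4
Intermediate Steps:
K(o) = √o (K(o) = √(0 + o) = √o)
N(W, p) = -4 + 2*W*p (N(W, p) = -4 + W*(p + p) = -4 + W*(2*p) = -4 + 2*W*p)
K(-219/(-120)) + N(c, 47) = √(-219/(-120)) + (-4 + 2*12*47) = √(-219*(-1/120)) + (-4 + 1128) = √(73/40) + 1124 = √730/20 + 1124 = 1124 + √730/20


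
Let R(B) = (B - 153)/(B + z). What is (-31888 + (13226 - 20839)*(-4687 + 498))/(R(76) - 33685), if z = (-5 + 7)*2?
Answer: -2548717520/2694877 ≈ -945.76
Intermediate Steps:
z = 4 (z = 2*2 = 4)
R(B) = (-153 + B)/(4 + B) (R(B) = (B - 153)/(B + 4) = (-153 + B)/(4 + B))
(-31888 + (13226 - 20839)*(-4687 + 498))/(R(76) - 33685) = (-31888 + (13226 - 20839)*(-4687 + 498))/((-153 + 76)/(4 + 76) - 33685) = (-31888 - 7613*(-4189))/(-77/80 - 33685) = (-31888 + 31890857)/((1/80)*(-77) - 33685) = 31858969/(-77/80 - 33685) = 31858969/(-2694877/80) = 31858969*(-80/2694877) = -2548717520/2694877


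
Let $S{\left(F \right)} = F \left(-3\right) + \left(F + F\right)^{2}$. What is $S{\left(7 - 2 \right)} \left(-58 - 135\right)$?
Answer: $-16405$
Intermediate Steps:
$S{\left(F \right)} = - 3 F + 4 F^{2}$ ($S{\left(F \right)} = - 3 F + \left(2 F\right)^{2} = - 3 F + 4 F^{2}$)
$S{\left(7 - 2 \right)} \left(-58 - 135\right) = \left(7 - 2\right) \left(-3 + 4 \left(7 - 2\right)\right) \left(-58 - 135\right) = 5 \left(-3 + 4 \cdot 5\right) \left(-193\right) = 5 \left(-3 + 20\right) \left(-193\right) = 5 \cdot 17 \left(-193\right) = 85 \left(-193\right) = -16405$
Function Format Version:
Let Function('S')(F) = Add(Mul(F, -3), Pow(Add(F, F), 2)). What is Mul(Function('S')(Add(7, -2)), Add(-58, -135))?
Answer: -16405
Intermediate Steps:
Function('S')(F) = Add(Mul(-3, F), Mul(4, Pow(F, 2))) (Function('S')(F) = Add(Mul(-3, F), Pow(Mul(2, F), 2)) = Add(Mul(-3, F), Mul(4, Pow(F, 2))))
Mul(Function('S')(Add(7, -2)), Add(-58, -135)) = Mul(Mul(Add(7, -2), Add(-3, Mul(4, Add(7, -2)))), Add(-58, -135)) = Mul(Mul(5, Add(-3, Mul(4, 5))), -193) = Mul(Mul(5, Add(-3, 20)), -193) = Mul(Mul(5, 17), -193) = Mul(85, -193) = -16405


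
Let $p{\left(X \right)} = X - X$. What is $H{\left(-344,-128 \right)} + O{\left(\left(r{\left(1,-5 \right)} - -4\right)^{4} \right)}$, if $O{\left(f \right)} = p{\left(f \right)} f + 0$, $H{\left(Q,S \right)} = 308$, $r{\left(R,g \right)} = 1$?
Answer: $308$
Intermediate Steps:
$p{\left(X \right)} = 0$
$O{\left(f \right)} = 0$ ($O{\left(f \right)} = 0 f + 0 = 0 + 0 = 0$)
$H{\left(-344,-128 \right)} + O{\left(\left(r{\left(1,-5 \right)} - -4\right)^{4} \right)} = 308 + 0 = 308$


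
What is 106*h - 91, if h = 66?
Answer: 6905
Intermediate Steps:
106*h - 91 = 106*66 - 91 = 6996 - 91 = 6905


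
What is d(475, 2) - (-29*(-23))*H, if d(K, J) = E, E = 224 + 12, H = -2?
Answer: 1570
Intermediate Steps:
E = 236
d(K, J) = 236
d(475, 2) - (-29*(-23))*H = 236 - (-29*(-23))*(-2) = 236 - 667*(-2) = 236 - 1*(-1334) = 236 + 1334 = 1570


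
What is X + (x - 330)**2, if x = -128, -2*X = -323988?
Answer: 371758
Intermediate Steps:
X = 161994 (X = -1/2*(-323988) = 161994)
X + (x - 330)**2 = 161994 + (-128 - 330)**2 = 161994 + (-458)**2 = 161994 + 209764 = 371758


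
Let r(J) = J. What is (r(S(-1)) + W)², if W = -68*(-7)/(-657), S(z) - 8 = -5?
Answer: 2235025/431649 ≈ 5.1779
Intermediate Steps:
S(z) = 3 (S(z) = 8 - 5 = 3)
W = -476/657 (W = 476*(-1/657) = -476/657 ≈ -0.72451)
(r(S(-1)) + W)² = (3 - 476/657)² = (1495/657)² = 2235025/431649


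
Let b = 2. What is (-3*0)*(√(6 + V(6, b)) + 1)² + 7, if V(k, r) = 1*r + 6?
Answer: 7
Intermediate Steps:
V(k, r) = 6 + r (V(k, r) = r + 6 = 6 + r)
(-3*0)*(√(6 + V(6, b)) + 1)² + 7 = (-3*0)*(√(6 + (6 + 2)) + 1)² + 7 = 0*(√(6 + 8) + 1)² + 7 = 0*(√14 + 1)² + 7 = 0*(1 + √14)² + 7 = 0 + 7 = 7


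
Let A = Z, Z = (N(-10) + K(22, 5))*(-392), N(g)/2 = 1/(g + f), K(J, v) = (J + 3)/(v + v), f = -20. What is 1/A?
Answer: -15/14308 ≈ -0.0010484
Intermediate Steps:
K(J, v) = (3 + J)/(2*v) (K(J, v) = (3 + J)/((2*v)) = (3 + J)*(1/(2*v)) = (3 + J)/(2*v))
N(g) = 2/(-20 + g) (N(g) = 2/(g - 20) = 2/(-20 + g))
Z = -14308/15 (Z = (2/(-20 - 10) + (½)*(3 + 22)/5)*(-392) = (2/(-30) + (½)*(⅕)*25)*(-392) = (2*(-1/30) + 5/2)*(-392) = (-1/15 + 5/2)*(-392) = (73/30)*(-392) = -14308/15 ≈ -953.87)
A = -14308/15 ≈ -953.87
1/A = 1/(-14308/15) = -15/14308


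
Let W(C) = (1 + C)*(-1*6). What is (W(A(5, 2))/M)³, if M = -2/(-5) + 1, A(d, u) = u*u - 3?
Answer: -216000/343 ≈ -629.74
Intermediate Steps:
A(d, u) = -3 + u² (A(d, u) = u² - 3 = -3 + u²)
M = 7/5 (M = -⅕*(-2) + 1 = ⅖ + 1 = 7/5 ≈ 1.4000)
W(C) = -6 - 6*C (W(C) = (1 + C)*(-6) = -6 - 6*C)
(W(A(5, 2))/M)³ = ((-6 - 6*(-3 + 2²))/(7/5))³ = ((-6 - 6*(-3 + 4))*(5/7))³ = ((-6 - 6*1)*(5/7))³ = ((-6 - 6)*(5/7))³ = (-12*5/7)³ = (-60/7)³ = -216000/343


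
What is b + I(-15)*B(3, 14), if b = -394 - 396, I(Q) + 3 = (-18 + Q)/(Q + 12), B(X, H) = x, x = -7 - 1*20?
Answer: -1006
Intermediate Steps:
x = -27 (x = -7 - 20 = -27)
B(X, H) = -27
I(Q) = -3 + (-18 + Q)/(12 + Q) (I(Q) = -3 + (-18 + Q)/(Q + 12) = -3 + (-18 + Q)/(12 + Q))
b = -790
b + I(-15)*B(3, 14) = -790 + (2*(-27 - 1*(-15))/(12 - 15))*(-27) = -790 + (2*(-27 + 15)/(-3))*(-27) = -790 + (2*(-⅓)*(-12))*(-27) = -790 + 8*(-27) = -790 - 216 = -1006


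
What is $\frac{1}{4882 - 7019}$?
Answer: $- \frac{1}{2137} \approx -0.00046795$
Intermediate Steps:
$\frac{1}{4882 - 7019} = \frac{1}{-2137} = - \frac{1}{2137}$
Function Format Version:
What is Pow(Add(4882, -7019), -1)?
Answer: Rational(-1, 2137) ≈ -0.00046795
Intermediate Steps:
Pow(Add(4882, -7019), -1) = Pow(-2137, -1) = Rational(-1, 2137)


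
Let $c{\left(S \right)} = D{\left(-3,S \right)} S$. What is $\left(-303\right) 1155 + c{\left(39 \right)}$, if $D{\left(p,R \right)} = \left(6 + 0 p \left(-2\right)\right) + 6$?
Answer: $-349497$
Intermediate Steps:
$D{\left(p,R \right)} = 12$ ($D{\left(p,R \right)} = \left(6 + 0 \left(-2\right)\right) + 6 = \left(6 + 0\right) + 6 = 6 + 6 = 12$)
$c{\left(S \right)} = 12 S$
$\left(-303\right) 1155 + c{\left(39 \right)} = \left(-303\right) 1155 + 12 \cdot 39 = -349965 + 468 = -349497$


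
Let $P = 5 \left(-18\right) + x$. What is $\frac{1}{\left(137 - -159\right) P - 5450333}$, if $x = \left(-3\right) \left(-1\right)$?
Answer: $- \frac{1}{5476085} \approx -1.8261 \cdot 10^{-7}$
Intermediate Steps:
$x = 3$
$P = -87$ ($P = 5 \left(-18\right) + 3 = -90 + 3 = -87$)
$\frac{1}{\left(137 - -159\right) P - 5450333} = \frac{1}{\left(137 - -159\right) \left(-87\right) - 5450333} = \frac{1}{\left(137 + \left(-224 + 383\right)\right) \left(-87\right) - 5450333} = \frac{1}{\left(137 + 159\right) \left(-87\right) - 5450333} = \frac{1}{296 \left(-87\right) - 5450333} = \frac{1}{-25752 - 5450333} = \frac{1}{-5476085} = - \frac{1}{5476085}$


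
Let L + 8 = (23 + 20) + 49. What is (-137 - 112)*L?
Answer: -20916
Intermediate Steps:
L = 84 (L = -8 + ((23 + 20) + 49) = -8 + (43 + 49) = -8 + 92 = 84)
(-137 - 112)*L = (-137 - 112)*84 = -249*84 = -20916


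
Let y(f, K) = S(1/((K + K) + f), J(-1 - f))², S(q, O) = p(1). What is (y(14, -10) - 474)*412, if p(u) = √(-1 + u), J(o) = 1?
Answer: -195288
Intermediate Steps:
S(q, O) = 0 (S(q, O) = √(-1 + 1) = √0 = 0)
y(f, K) = 0 (y(f, K) = 0² = 0)
(y(14, -10) - 474)*412 = (0 - 474)*412 = -474*412 = -195288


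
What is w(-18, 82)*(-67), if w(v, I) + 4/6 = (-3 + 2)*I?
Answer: 16616/3 ≈ 5538.7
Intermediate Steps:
w(v, I) = -⅔ - I (w(v, I) = -⅔ + (-3 + 2)*I = -⅔ - I)
w(-18, 82)*(-67) = (-⅔ - 1*82)*(-67) = (-⅔ - 82)*(-67) = -248/3*(-67) = 16616/3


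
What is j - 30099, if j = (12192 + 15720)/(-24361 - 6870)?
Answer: -940049781/31231 ≈ -30100.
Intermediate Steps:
j = -27912/31231 (j = 27912/(-31231) = 27912*(-1/31231) = -27912/31231 ≈ -0.89373)
j - 30099 = -27912/31231 - 30099 = -940049781/31231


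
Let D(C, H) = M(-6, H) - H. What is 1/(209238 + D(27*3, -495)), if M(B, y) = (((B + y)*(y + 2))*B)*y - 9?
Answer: 1/733778934 ≈ 1.3628e-9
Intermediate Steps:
M(B, y) = -9 + B*y*(2 + y)*(B + y) (M(B, y) = (((B + y)*(2 + y))*B)*y - 9 = (((2 + y)*(B + y))*B)*y - 9 = (B*(2 + y)*(B + y))*y - 9 = B*y*(2 + y)*(B + y) - 9 = -9 + B*y*(2 + y)*(B + y))
D(C, H) = -9 - 6*H**3 + 24*H**2 + 71*H (D(C, H) = (-9 - 6*H**3 + (-6)**2*H**2 + 2*(-6)*H**2 + 2*H*(-6)**2) - H = (-9 - 6*H**3 + 36*H**2 - 12*H**2 + 2*H*36) - H = (-9 - 6*H**3 + 36*H**2 - 12*H**2 + 72*H) - H = (-9 - 6*H**3 + 24*H**2 + 72*H) - H = -9 - 6*H**3 + 24*H**2 + 71*H)
1/(209238 + D(27*3, -495)) = 1/(209238 + (-9 - 6*(-495)**3 + 24*(-495)**2 + 71*(-495))) = 1/(209238 + (-9 - 6*(-121287375) + 24*245025 - 35145)) = 1/(209238 + (-9 + 727724250 + 5880600 - 35145)) = 1/(209238 + 733569696) = 1/733778934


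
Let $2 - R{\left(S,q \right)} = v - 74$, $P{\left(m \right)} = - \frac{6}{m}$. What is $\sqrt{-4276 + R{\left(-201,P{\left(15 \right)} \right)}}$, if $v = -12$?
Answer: $2 i \sqrt{1047} \approx 64.715 i$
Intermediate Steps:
$R{\left(S,q \right)} = 88$ ($R{\left(S,q \right)} = 2 - \left(-12 - 74\right) = 2 - -86 = 2 + 86 = 88$)
$\sqrt{-4276 + R{\left(-201,P{\left(15 \right)} \right)}} = \sqrt{-4276 + 88} = \sqrt{-4188} = 2 i \sqrt{1047}$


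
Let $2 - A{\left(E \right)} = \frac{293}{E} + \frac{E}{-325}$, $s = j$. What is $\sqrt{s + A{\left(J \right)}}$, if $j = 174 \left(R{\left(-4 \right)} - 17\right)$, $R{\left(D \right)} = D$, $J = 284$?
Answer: $\frac{i \sqrt{311137917987}}{9230} \approx 60.433 i$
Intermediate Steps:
$j = -3654$ ($j = 174 \left(-4 - 17\right) = 174 \left(-21\right) = -3654$)
$s = -3654$
$A{\left(E \right)} = 2 - \frac{293}{E} + \frac{E}{325}$ ($A{\left(E \right)} = 2 - \left(\frac{293}{E} + \frac{E}{-325}\right) = 2 - \left(\frac{293}{E} + E \left(- \frac{1}{325}\right)\right) = 2 - \left(\frac{293}{E} - \frac{E}{325}\right) = 2 + \left(- \frac{293}{E} + \frac{E}{325}\right) = 2 - \frac{293}{E} + \frac{E}{325}$)
$\sqrt{s + A{\left(J \right)}} = \sqrt{-3654 + \left(2 - \frac{293}{284} + \frac{1}{325} \cdot 284\right)} = \sqrt{-3654 + \left(2 - \frac{293}{284} + \frac{284}{325}\right)} = \sqrt{-3654 + \frac{170031}{92300}} = \sqrt{- \frac{337094169}{92300}} = \frac{i \sqrt{311137917987}}{9230}$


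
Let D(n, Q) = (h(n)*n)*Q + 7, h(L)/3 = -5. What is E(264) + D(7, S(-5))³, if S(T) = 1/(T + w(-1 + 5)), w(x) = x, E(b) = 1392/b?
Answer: 15454266/11 ≈ 1.4049e+6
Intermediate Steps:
h(L) = -15 (h(L) = 3*(-5) = -15)
S(T) = 1/(4 + T) (S(T) = 1/(T + (-1 + 5)) = 1/(T + 4) = 1/(4 + T))
D(n, Q) = 7 - 15*Q*n (D(n, Q) = (-15*n)*Q + 7 = -15*Q*n + 7 = 7 - 15*Q*n)
E(264) + D(7, S(-5))³ = 1392/264 + (7 - 15*7/(4 - 5))³ = 1392*(1/264) + (7 - 15*7/(-1))³ = 58/11 + (7 - 15*(-1)*7)³ = 58/11 + (7 + 105)³ = 58/11 + 112³ = 58/11 + 1404928 = 15454266/11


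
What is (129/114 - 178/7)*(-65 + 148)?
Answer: -536429/266 ≈ -2016.7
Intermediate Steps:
(129/114 - 178/7)*(-65 + 148) = (129*(1/114) - 178*1/7)*83 = (43/38 - 178/7)*83 = -6463/266*83 = -536429/266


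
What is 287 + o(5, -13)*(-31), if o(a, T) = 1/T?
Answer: 3762/13 ≈ 289.38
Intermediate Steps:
287 + o(5, -13)*(-31) = 287 - 31/(-13) = 287 - 1/13*(-31) = 287 + 31/13 = 3762/13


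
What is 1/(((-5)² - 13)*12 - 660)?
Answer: -1/516 ≈ -0.0019380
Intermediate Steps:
1/(((-5)² - 13)*12 - 660) = 1/((25 - 13)*12 - 660) = 1/(12*12 - 660) = 1/(144 - 660) = 1/(-516) = -1/516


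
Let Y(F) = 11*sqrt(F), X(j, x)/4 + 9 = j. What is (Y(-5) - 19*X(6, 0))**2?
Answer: 51379 + 5016*I*sqrt(5) ≈ 51379.0 + 11216.0*I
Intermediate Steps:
X(j, x) = -36 + 4*j
(Y(-5) - 19*X(6, 0))**2 = (11*sqrt(-5) - 19*(-36 + 4*6))**2 = (11*(I*sqrt(5)) - 19*(-36 + 24))**2 = (11*I*sqrt(5) - 19*(-12))**2 = (11*I*sqrt(5) + 228)**2 = (228 + 11*I*sqrt(5))**2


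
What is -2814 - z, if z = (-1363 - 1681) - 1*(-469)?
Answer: -239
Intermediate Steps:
z = -2575 (z = -3044 + 469 = -2575)
-2814 - z = -2814 - 1*(-2575) = -2814 + 2575 = -239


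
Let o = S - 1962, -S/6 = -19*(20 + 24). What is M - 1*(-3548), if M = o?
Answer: 6602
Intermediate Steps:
S = 5016 (S = -(-114)*(20 + 24) = -(-114)*44 = -6*(-836) = 5016)
o = 3054 (o = 5016 - 1962 = 3054)
M = 3054
M - 1*(-3548) = 3054 - 1*(-3548) = 3054 + 3548 = 6602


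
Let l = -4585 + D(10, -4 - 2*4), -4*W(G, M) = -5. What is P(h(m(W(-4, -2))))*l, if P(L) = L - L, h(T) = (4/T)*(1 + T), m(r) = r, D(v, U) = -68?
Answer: 0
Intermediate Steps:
W(G, M) = 5/4 (W(G, M) = -¼*(-5) = 5/4)
h(T) = 4*(1 + T)/T
P(L) = 0
l = -4653 (l = -4585 - 68 = -4653)
P(h(m(W(-4, -2))))*l = 0*(-4653) = 0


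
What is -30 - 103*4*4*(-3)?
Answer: 4914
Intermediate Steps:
-30 - 103*4*4*(-3) = -30 - 1648*(-3) = -30 - 103*(-48) = -30 + 4944 = 4914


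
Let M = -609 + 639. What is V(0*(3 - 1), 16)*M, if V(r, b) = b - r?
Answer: 480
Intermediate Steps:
M = 30
V(0*(3 - 1), 16)*M = (16 - 0*(3 - 1))*30 = (16 - 0*2)*30 = (16 - 1*0)*30 = (16 + 0)*30 = 16*30 = 480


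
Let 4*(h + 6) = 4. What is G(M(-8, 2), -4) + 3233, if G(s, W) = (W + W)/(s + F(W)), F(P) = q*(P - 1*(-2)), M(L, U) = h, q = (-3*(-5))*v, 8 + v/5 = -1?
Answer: 4348377/1345 ≈ 3233.0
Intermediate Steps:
v = -45 (v = -40 + 5*(-1) = -40 - 5 = -45)
h = -5 (h = -6 + (¼)*4 = -6 + 1 = -5)
q = -675 (q = -3*(-5)*(-45) = 15*(-45) = -675)
M(L, U) = -5
F(P) = -1350 - 675*P (F(P) = -675*(P - 1*(-2)) = -675*(P + 2) = -675*(2 + P) = -1350 - 675*P)
G(s, W) = 2*W/(-1350 + s - 675*W) (G(s, W) = (W + W)/(s + (-1350 - 675*W)) = (2*W)/(-1350 + s - 675*W) = 2*W/(-1350 + s - 675*W))
G(M(-8, 2), -4) + 3233 = 2*(-4)/(-1350 - 5 - 675*(-4)) + 3233 = 2*(-4)/(-1350 - 5 + 2700) + 3233 = 2*(-4)/1345 + 3233 = 2*(-4)*(1/1345) + 3233 = -8/1345 + 3233 = 4348377/1345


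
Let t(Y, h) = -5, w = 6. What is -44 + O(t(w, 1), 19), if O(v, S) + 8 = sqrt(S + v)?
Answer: -52 + sqrt(14) ≈ -48.258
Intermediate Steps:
O(v, S) = -8 + sqrt(S + v)
-44 + O(t(w, 1), 19) = -44 + (-8 + sqrt(19 - 5)) = -44 + (-8 + sqrt(14)) = -52 + sqrt(14)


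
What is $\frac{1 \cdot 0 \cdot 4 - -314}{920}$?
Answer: $\frac{157}{460} \approx 0.3413$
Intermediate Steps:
$\frac{1 \cdot 0 \cdot 4 - -314}{920} = \left(0 \cdot 4 + 314\right) \frac{1}{920} = \left(0 + 314\right) \frac{1}{920} = 314 \cdot \frac{1}{920} = \frac{157}{460}$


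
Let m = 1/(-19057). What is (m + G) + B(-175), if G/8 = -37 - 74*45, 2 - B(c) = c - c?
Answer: -513281239/19057 ≈ -26934.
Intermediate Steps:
m = -1/19057 ≈ -5.2474e-5
B(c) = 2 (B(c) = 2 - (c - c) = 2 - 1*0 = 2 + 0 = 2)
G = -26936 (G = 8*(-37 - 74*45) = 8*(-37 - 3330) = 8*(-3367) = -26936)
(m + G) + B(-175) = (-1/19057 - 26936) + 2 = -513319353/19057 + 2 = -513281239/19057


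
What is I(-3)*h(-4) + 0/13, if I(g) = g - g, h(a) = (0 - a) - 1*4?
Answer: 0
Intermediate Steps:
h(a) = -4 - a (h(a) = -a - 4 = -4 - a)
I(g) = 0
I(-3)*h(-4) + 0/13 = 0*(-4 - 1*(-4)) + 0/13 = 0*(-4 + 4) + 0*(1/13) = 0*0 + 0 = 0 + 0 = 0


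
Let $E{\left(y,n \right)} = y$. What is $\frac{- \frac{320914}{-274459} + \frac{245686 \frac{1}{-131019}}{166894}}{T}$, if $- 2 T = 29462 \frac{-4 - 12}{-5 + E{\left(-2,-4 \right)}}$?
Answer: $- \frac{71603362747585}{2061961618923311664} \approx -3.4726 \cdot 10^{-5}$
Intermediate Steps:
$T = - \frac{235696}{7}$ ($T = - \frac{29462 \frac{-4 - 12}{-5 - 2}}{2} = - \frac{29462 \left(- \frac{16}{-7}\right)}{2} = - \frac{29462 \left(\left(-16\right) \left(- \frac{1}{7}\right)\right)}{2} = - \frac{29462 \cdot \frac{16}{7}}{2} = \left(- \frac{1}{2}\right) \frac{471392}{7} = - \frac{235696}{7} \approx -33671.0$)
$\frac{- \frac{320914}{-274459} + \frac{245686 \frac{1}{-131019}}{166894}}{T} = \frac{- \frac{320914}{-274459} + \frac{245686 \frac{1}{-131019}}{166894}}{- \frac{235696}{7}} = \left(\left(-320914\right) \left(- \frac{1}{274459}\right) + 245686 \left(- \frac{1}{131019}\right) \frac{1}{166894}\right) \left(- \frac{7}{235696}\right) = \left(\frac{320914}{274459} - \frac{2507}{223125357}\right) \left(- \frac{7}{235696}\right) = \frac{71603362747585}{61238762356863} \left(- \frac{7}{235696}\right) = - \frac{71603362747585}{2061961618923311664}$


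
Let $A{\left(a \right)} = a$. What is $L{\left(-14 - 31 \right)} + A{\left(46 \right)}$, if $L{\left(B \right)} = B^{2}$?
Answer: $2071$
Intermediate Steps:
$L{\left(-14 - 31 \right)} + A{\left(46 \right)} = \left(-14 - 31\right)^{2} + 46 = \left(-45\right)^{2} + 46 = 2025 + 46 = 2071$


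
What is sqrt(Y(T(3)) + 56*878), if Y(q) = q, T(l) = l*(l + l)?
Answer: sqrt(49186) ≈ 221.78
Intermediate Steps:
T(l) = 2*l**2 (T(l) = l*(2*l) = 2*l**2)
sqrt(Y(T(3)) + 56*878) = sqrt(2*3**2 + 56*878) = sqrt(2*9 + 49168) = sqrt(18 + 49168) = sqrt(49186)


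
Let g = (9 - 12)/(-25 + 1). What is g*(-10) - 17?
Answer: -73/4 ≈ -18.250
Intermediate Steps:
g = 1/8 (g = -3/(-24) = -3*(-1/24) = 1/8 ≈ 0.12500)
g*(-10) - 17 = (1/8)*(-10) - 17 = -5/4 - 17 = -73/4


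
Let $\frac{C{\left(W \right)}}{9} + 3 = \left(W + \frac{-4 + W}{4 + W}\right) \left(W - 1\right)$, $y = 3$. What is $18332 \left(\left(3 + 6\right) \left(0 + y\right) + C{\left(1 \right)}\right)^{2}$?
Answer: $0$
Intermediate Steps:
$C{\left(W \right)} = -27 + 9 \left(-1 + W\right) \left(W + \frac{-4 + W}{4 + W}\right)$ ($C{\left(W \right)} = -27 + 9 \left(W + \frac{-4 + W}{4 + W}\right) \left(W - 1\right) = -27 + 9 \left(W + \frac{-4 + W}{4 + W}\right) \left(-1 + W\right) = -27 + 9 \left(-1 + W\right) \left(W + \frac{-4 + W}{4 + W}\right)$)
$18332 \left(\left(3 + 6\right) \left(0 + y\right) + C{\left(1 \right)}\right)^{2} = 18332 \left(\left(3 + 6\right) \left(0 + 3\right) + \frac{9 \left(-8 + 1^{3} - 12 + 4 \cdot 1^{2}\right)}{4 + 1}\right)^{2} = 18332 \left(9 \cdot 3 + \frac{9 \left(-8 + 1 - 12 + 4 \cdot 1\right)}{5}\right)^{2} = 18332 \left(27 + 9 \cdot \frac{1}{5} \left(-8 + 1 - 12 + 4\right)\right)^{2} = 18332 \left(27 + 9 \cdot \frac{1}{5} \left(-15\right)\right)^{2} = 18332 \left(27 - 27\right)^{2} = 18332 \cdot 0^{2} = 18332 \cdot 0 = 0$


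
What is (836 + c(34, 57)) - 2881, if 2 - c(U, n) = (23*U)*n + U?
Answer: -46651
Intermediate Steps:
c(U, n) = 2 - U - 23*U*n (c(U, n) = 2 - ((23*U)*n + U) = 2 - (23*U*n + U) = 2 - (U + 23*U*n) = 2 + (-U - 23*U*n) = 2 - U - 23*U*n)
(836 + c(34, 57)) - 2881 = (836 + (2 - 1*34 - 23*34*57)) - 2881 = (836 + (2 - 34 - 44574)) - 2881 = (836 - 44606) - 2881 = -43770 - 2881 = -46651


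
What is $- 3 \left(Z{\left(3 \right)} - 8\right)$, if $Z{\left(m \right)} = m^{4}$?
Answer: $-219$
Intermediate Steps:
$- 3 \left(Z{\left(3 \right)} - 8\right) = - 3 \left(3^{4} - 8\right) = - 3 \left(81 - 8\right) = \left(-3\right) 73 = -219$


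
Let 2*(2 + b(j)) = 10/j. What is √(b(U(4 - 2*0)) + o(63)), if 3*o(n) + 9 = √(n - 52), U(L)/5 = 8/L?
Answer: √(-162 + 12*√11)/6 ≈ 1.8424*I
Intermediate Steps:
U(L) = 40/L (U(L) = 5*(8/L) = 40/L)
b(j) = -2 + 5/j (b(j) = -2 + (10/j)/2 = -2 + 5/j)
o(n) = -3 + √(-52 + n)/3 (o(n) = -3 + √(n - 52)/3 = -3 + √(-52 + n)/3)
√(b(U(4 - 2*0)) + o(63)) = √((-2 + 5/((40/(4 - 2*0)))) + (-3 + √(-52 + 63)/3)) = √((-2 + 5/((40/(4 + 0)))) + (-3 + √11/3)) = √((-2 + 5/((40/4))) + (-3 + √11/3)) = √((-2 + 5/((40*(¼)))) + (-3 + √11/3)) = √((-2 + 5/10) + (-3 + √11/3)) = √((-2 + 5*(⅒)) + (-3 + √11/3)) = √((-2 + ½) + (-3 + √11/3)) = √(-3/2 + (-3 + √11/3)) = √(-9/2 + √11/3)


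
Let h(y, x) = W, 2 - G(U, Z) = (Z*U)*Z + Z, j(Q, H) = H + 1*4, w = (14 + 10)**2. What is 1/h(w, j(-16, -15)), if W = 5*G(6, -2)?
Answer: -1/100 ≈ -0.010000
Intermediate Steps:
w = 576 (w = 24**2 = 576)
j(Q, H) = 4 + H (j(Q, H) = H + 4 = 4 + H)
G(U, Z) = 2 - Z - U*Z**2 (G(U, Z) = 2 - ((Z*U)*Z + Z) = 2 - ((U*Z)*Z + Z) = 2 - (U*Z**2 + Z) = 2 - (Z + U*Z**2) = 2 + (-Z - U*Z**2) = 2 - Z - U*Z**2)
W = -100 (W = 5*(2 - 1*(-2) - 1*6*(-2)**2) = 5*(2 + 2 - 1*6*4) = 5*(2 + 2 - 24) = 5*(-20) = -100)
h(y, x) = -100
1/h(w, j(-16, -15)) = 1/(-100) = -1/100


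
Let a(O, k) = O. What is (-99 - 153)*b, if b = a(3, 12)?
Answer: -756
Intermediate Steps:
b = 3
(-99 - 153)*b = (-99 - 153)*3 = -252*3 = -756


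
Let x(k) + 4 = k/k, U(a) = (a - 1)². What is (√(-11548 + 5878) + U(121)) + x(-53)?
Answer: 14397 + 9*I*√70 ≈ 14397.0 + 75.299*I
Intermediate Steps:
U(a) = (-1 + a)²
x(k) = -3 (x(k) = -4 + k/k = -4 + 1 = -3)
(√(-11548 + 5878) + U(121)) + x(-53) = (√(-11548 + 5878) + (-1 + 121)²) - 3 = (√(-5670) + 120²) - 3 = (9*I*√70 + 14400) - 3 = (14400 + 9*I*√70) - 3 = 14397 + 9*I*√70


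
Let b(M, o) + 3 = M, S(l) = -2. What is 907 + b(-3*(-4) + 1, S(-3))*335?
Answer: 4257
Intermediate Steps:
b(M, o) = -3 + M
907 + b(-3*(-4) + 1, S(-3))*335 = 907 + (-3 + (-3*(-4) + 1))*335 = 907 + (-3 + (12 + 1))*335 = 907 + (-3 + 13)*335 = 907 + 10*335 = 907 + 3350 = 4257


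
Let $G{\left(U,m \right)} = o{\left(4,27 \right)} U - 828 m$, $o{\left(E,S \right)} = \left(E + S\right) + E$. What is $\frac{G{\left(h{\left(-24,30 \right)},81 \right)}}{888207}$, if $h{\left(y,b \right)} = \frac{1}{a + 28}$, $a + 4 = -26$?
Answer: $- \frac{134171}{1776414} \approx -0.075529$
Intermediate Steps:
$o{\left(E,S \right)} = S + 2 E$
$a = -30$ ($a = -4 - 26 = -30$)
$h{\left(y,b \right)} = - \frac{1}{2}$ ($h{\left(y,b \right)} = \frac{1}{-30 + 28} = \frac{1}{-2} = - \frac{1}{2}$)
$G{\left(U,m \right)} = - 828 m + 35 U$ ($G{\left(U,m \right)} = \left(27 + 2 \cdot 4\right) U - 828 m = \left(27 + 8\right) U - 828 m = 35 U - 828 m = - 828 m + 35 U$)
$\frac{G{\left(h{\left(-24,30 \right)},81 \right)}}{888207} = \frac{\left(-828\right) 81 + 35 \left(- \frac{1}{2}\right)}{888207} = \left(-67068 - \frac{35}{2}\right) \frac{1}{888207} = \left(- \frac{134171}{2}\right) \frac{1}{888207} = - \frac{134171}{1776414}$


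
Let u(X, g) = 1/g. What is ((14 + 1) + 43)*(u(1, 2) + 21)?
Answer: 1247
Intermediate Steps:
((14 + 1) + 43)*(u(1, 2) + 21) = ((14 + 1) + 43)*(1/2 + 21) = (15 + 43)*(½ + 21) = 58*(43/2) = 1247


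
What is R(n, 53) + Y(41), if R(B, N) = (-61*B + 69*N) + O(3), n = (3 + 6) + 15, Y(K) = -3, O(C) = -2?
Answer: 2188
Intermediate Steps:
n = 24 (n = 9 + 15 = 24)
R(B, N) = -2 - 61*B + 69*N (R(B, N) = (-61*B + 69*N) - 2 = -2 - 61*B + 69*N)
R(n, 53) + Y(41) = (-2 - 61*24 + 69*53) - 3 = (-2 - 1464 + 3657) - 3 = 2191 - 3 = 2188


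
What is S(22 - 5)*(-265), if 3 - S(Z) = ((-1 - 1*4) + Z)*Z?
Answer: 53265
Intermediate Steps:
S(Z) = 3 - Z*(-5 + Z) (S(Z) = 3 - ((-1 - 1*4) + Z)*Z = 3 - ((-1 - 4) + Z)*Z = 3 - (-5 + Z)*Z = 3 - Z*(-5 + Z))
S(22 - 5)*(-265) = (3 - (22 - 5)**2 + 5*(22 - 5))*(-265) = (3 - 1*17**2 + 5*17)*(-265) = (3 - 1*289 + 85)*(-265) = (3 - 289 + 85)*(-265) = -201*(-265) = 53265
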